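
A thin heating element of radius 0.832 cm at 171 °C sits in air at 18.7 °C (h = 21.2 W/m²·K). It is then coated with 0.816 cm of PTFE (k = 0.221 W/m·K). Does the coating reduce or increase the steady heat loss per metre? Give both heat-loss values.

Critical radius for a cylinder: r_cr = k/h = 0.0104 m = 1.04 cm.
Outer radius after coating: r₂ = 0.00832 + 0.00816 = 0.01648 m.
r₁ < r_cr < r₂: heat loss rises to a maximum at r_cr then falls. Whether the coating helps depends on whether Q(r₂) has dropped back below Q(r₁).
Bare: R = 1/(2πr₁h) = 0.9023 m·K/W; Q = 152.3/0.9023 = 169 W/m.
Coated: R = R_cond + R_conv = 0.9478 m·K/W; Q = 152.3/0.9478 = 161 W/m.

reduces: 169 → 161 W/m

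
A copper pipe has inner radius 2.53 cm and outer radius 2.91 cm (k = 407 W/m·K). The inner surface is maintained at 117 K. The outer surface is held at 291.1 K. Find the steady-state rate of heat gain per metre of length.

Q' = 3180 kW/m

Q' = 2πk·ΔT/ln(r₂/r₁) = 2π × 407 × 174.1 / ln(0.0291/0.0253) = 3.18×10^6 W/m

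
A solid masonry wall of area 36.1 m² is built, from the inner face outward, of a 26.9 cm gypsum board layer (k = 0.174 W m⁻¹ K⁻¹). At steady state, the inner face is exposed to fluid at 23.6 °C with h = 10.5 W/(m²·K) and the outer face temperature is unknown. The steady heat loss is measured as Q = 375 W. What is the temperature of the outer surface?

Sum the resistances:
  R_conv,in = 1/(hA) = 1/(10.5·36.1) = 0.002638 K/W
  R_gypsum board = L/(kA) = 0.269/(0.174·36.1) = 0.04282 K/W
ΣR = 0.04546 K/W
ΔT = Q·ΣR = 375 × 0.04546 = 17.05 K
Heat flows outward, so T_out = T_in − ΔT = 23.6 − 17.05 = 6.55 °C

T_out = 6.55 °C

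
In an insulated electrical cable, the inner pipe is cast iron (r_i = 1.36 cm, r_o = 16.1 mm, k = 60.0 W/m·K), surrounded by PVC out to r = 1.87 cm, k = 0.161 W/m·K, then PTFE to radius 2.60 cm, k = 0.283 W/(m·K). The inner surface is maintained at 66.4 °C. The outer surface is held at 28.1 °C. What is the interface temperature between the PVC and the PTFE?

Treat each layer as a resistance in series:
  R'_cast iron = ln(0.0161/0.0136)/(2πk) = 0.1687/(2π·60.0) = 4.476×10^-4 m·K/W
  R'_PVC = ln(0.0187/0.0161)/(2πk) = 0.1497/(2π·0.161) = 0.1480 m·K/W
  R'_PTFE = ln(0.0260/0.0187)/(2πk) = 0.3296/(2π·0.283) = 0.1853 m·K/W
ΣR = 4.476×10^-4 + 0.1480 + 0.1853 = 0.3337 m·K/W
Q' = ΔT/ΣR = (66.4 °C − 28.1 °C)/0.3337 = 114.8 W/m
From the inner boundary to the PVC/PTFE interface, ΣR_partial = 0.1484 m·K/W.
T_interface = T_in − Q'·ΣR_partial = 66.4 °C − (114.8)(0.1484) = 49.4 °C

T = 49.4 °C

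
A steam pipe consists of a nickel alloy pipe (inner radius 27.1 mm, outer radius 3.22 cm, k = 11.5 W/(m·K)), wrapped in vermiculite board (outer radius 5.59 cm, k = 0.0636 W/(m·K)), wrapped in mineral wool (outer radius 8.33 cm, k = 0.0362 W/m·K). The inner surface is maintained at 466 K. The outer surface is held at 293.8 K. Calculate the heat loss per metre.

Q' = 54.9 W/m

Resistance network (inner→outer):
  R'_nickel alloy = ln(0.0322/0.0271)/(2πk) = 0.1724/(2π·11.5) = 0.002386 m·K/W
  R'_vermiculite board = ln(0.0559/0.0322)/(2πk) = 0.5516/(2π·0.0636) = 1.380 m·K/W
  R'_mineral wool = ln(0.0833/0.0559)/(2πk) = 0.3989/(2π·0.0362) = 1.754 m·K/W
ΣR = 0.002386 + 1.380 + 1.754 = 3.136 m·K/W
Q' = ΔT/ΣR = (466 K − 293.8 K)/3.136 = 54.9 W/m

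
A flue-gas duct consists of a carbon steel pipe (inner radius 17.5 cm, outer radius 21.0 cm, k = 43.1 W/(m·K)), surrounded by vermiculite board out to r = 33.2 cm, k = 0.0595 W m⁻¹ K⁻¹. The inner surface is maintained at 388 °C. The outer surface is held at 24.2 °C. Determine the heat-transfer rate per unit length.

Q' = 297 W/m

Resistance network (inner→outer):
  R'_carbon steel = ln(0.210/0.175)/(2πk) = 0.1823/(2π·43.1) = 6.733×10^-4 m·K/W
  R'_vermiculite board = ln(0.332/0.210)/(2πk) = 0.4580/(2π·0.0595) = 1.225 m·K/W
ΣR = 6.733×10^-4 + 1.225 = 1.226 m·K/W
Q' = ΔT/ΣR = (388 °C − 24.2 °C)/1.226 = 297 W/m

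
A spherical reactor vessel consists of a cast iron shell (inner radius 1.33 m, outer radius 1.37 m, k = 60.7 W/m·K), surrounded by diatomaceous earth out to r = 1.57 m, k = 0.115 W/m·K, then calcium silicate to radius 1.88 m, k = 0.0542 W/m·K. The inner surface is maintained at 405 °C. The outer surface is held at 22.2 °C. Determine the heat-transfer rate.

Resistance network (inner→outer):
  R_cast iron = (1/1.33 − 1/1.37)/(4πk) = 0.02195/(4π·60.7) = 2.878×10^-5 K/W
  R_diatomaceous earth = (1/1.37 − 1/1.57)/(4πk) = 0.09298/(4π·0.115) = 0.06434 K/W
  R_calcium silicate = (1/1.57 − 1/1.88)/(4πk) = 0.1050/(4π·0.0542) = 0.1542 K/W
ΣR = 2.878×10^-5 + 0.06434 + 0.1542 = 0.2186 K/W
Q = ΔT/ΣR = (405 °C − 22.2 °C)/0.2186 = 1750 W

Q = 1750 W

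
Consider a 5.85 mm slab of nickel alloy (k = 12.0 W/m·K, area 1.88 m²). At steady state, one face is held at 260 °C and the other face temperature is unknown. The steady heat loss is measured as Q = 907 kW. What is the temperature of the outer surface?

Series resistances:
  R_nickel alloy = L/(kA) = 0.00585/(12.0·1.88) = 2.593×10^-4 K/W
ΣR = 2.593×10^-4 K/W
ΔT = Q·ΣR = 9.07×10^5 × 2.593×10^-4 = 235.2 K
Heat flows outward, so T_out = T_in − ΔT = 260 − 235.2 = 24.8 °C

T_out = 24.8 °C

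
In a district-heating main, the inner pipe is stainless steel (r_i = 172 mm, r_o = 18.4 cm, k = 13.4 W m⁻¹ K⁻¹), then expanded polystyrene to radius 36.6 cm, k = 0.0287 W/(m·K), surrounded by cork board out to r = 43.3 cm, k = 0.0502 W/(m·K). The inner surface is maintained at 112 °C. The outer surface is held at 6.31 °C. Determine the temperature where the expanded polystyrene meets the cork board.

T = 19.3 °C

Resistance network (inner→outer):
  R'_stainless steel = ln(0.184/0.172)/(2πk) = 0.06744/(2π·13.4) = 8.010×10^-4 m·K/W
  R'_expanded polystyrene = ln(0.366/0.184)/(2πk) = 0.6877/(2π·0.0287) = 3.814 m·K/W
  R'_cork board = ln(0.433/0.366)/(2πk) = 0.1681/(2π·0.0502) = 0.5330 m·K/W
ΣR = 8.010×10^-4 + 3.814 + 0.5330 = 4.348 m·K/W
Q' = ΔT/ΣR = (112 °C − 6.31 °C)/4.348 = 24.31 W/m
From the inner boundary to the expanded polystyrene/cork board interface, ΣR_partial = 3.815 m·K/W.
T_interface = T_in − Q'·ΣR_partial = 112 °C − (24.31)(3.815) = 19.3 °C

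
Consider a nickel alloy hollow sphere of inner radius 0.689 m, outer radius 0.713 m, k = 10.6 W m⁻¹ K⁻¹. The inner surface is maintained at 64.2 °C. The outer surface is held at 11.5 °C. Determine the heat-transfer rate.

Q = 144 kW

Q = 4πk·ΔT/(1/r₁ − 1/r₂) = 4π × 10.6 × 52.7 / (1/0.689 − 1/0.713) = 1.44×10^5 W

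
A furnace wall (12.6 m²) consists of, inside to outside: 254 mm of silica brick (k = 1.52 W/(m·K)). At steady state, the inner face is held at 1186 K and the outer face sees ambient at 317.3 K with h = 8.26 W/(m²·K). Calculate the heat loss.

Q = 38.0 kW

Series thermal resistances, inner to outer:
  R_silica brick = L/(kA) = 0.254/(1.52·12.6) = 0.01326 K/W
  R_conv,out = 1/(hA) = 1/(8.26·12.6) = 0.009608 K/W
ΣR = 0.01326 + 0.009608 = 0.02287 K/W
Q = ΔT/ΣR = (1186 K − 317.3 K)/0.02287 = 38000 W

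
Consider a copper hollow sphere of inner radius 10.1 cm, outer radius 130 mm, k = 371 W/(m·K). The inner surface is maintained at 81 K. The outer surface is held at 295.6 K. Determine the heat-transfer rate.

Q = 4πk·ΔT/(1/r₁ − 1/r₂) = 4π × 371 × 214.6 / (1/0.101 − 1/0.130) = 4.53×10^5 W

Q = 453 kW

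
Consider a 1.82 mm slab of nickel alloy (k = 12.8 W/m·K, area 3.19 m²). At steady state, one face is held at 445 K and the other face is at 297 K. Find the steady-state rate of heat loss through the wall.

Q = kA·ΔT/L = 12.8 × 3.19 × |445 K − 297 K| / 0.00182 = 3.32×10^6 W

Q = 3320 kW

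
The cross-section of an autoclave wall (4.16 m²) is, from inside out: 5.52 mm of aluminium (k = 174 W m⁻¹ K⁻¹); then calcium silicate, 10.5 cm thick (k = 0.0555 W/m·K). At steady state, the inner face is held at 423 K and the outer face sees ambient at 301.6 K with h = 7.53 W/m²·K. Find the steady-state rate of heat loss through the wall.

Q = 249 W

Resistance network (inner→outer):
  R_aluminium = L/(kA) = 0.00552/(174·4.16) = 7.626×10^-6 K/W
  R_calcium silicate = L/(kA) = 0.105/(0.0555·4.16) = 0.4548 K/W
  R_conv,out = 1/(hA) = 1/(7.53·4.16) = 0.03192 K/W
ΣR = 7.626×10^-6 + 0.4548 + 0.03192 = 0.4867 K/W
Q = ΔT/ΣR = (423 K − 301.6 K)/0.4867 = 249 W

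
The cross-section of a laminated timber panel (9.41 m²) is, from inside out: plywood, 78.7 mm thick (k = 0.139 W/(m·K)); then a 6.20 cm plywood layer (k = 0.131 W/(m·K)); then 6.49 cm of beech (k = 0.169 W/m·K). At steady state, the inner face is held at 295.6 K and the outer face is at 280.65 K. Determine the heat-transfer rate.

Series thermal resistances, inner to outer:
  R_plywood = L/(kA) = 0.0787/(0.139·9.41) = 0.06017 K/W
  R_plywood = L/(kA) = 0.0620/(0.131·9.41) = 0.05030 K/W
  R_beech = L/(kA) = 0.0649/(0.169·9.41) = 0.04081 K/W
ΣR = 0.06017 + 0.05030 + 0.04081 = 0.1513 K/W
Q = ΔT/ΣR = (295.6 K − 280.65 K)/0.1513 = 98.8 W

Q = 98.8 W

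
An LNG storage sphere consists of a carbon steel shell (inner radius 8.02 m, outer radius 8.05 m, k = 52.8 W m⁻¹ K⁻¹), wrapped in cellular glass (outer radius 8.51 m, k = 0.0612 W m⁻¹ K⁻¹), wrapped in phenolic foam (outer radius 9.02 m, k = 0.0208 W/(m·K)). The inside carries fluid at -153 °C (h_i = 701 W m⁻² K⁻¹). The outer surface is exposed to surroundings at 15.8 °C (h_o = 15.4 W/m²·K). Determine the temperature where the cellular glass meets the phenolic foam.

Treat each layer as a resistance in series:
  R_conv,in = 1/(4πr²h) = 1/(4π·8.02²·701) = 1.765×10^-6 K/W
  R_carbon steel = (1/8.02 − 1/8.05)/(4πk) = 4.647×10^-4/(4π·52.8) = 7.003×10^-7 K/W
  R_cellular glass = (1/8.05 − 1/8.51)/(4πk) = 0.006715/(4π·0.0612) = 0.008731 K/W
  R_phenolic foam = (1/8.51 − 1/9.02)/(4πk) = 0.006644/(4π·0.0208) = 0.02542 K/W
  R_conv,out = 1/(4πr²h) = 1/(4π·9.02²·15.4) = 6.351×10^-5 K/W
ΣR = 1.765×10^-6 + 7.003×10^-7 + 0.008731 + 0.02542 + 6.351×10^-5 = 0.03422 K/W
Q = ΔT/ΣR = (-153 °C − 15.8 °C)/0.03422 = -4933 W
From the inner boundary to the cellular glass/phenolic foam interface, ΣR_partial = 0.008733 K/W.
T_interface = T_in − Q·ΣR_partial = -153 °C − (-4933)(0.008733) = -110 °C

T = -110 °C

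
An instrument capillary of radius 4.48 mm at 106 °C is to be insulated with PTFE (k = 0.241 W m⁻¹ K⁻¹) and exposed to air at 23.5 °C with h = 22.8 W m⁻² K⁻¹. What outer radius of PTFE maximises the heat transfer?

For a cylinder, r_cr = k_ins/h = 0.241/22.8 = 0.0106 m = 1.06 cm

r_cr = 1.06 cm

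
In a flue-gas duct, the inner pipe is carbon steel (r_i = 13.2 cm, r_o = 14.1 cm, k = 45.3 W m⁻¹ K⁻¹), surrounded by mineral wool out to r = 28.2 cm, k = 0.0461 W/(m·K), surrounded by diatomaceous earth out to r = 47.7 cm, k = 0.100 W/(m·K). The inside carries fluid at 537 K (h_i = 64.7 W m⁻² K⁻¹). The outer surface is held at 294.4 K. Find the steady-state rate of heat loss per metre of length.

Series thermal resistances, inner to outer:
  R'_conv,in = 1/(2πr h) = 1/(2π·0.132·64.7) = 0.01864 m·K/W
  R'_carbon steel = ln(0.141/0.132)/(2πk) = 0.06596/(2π·45.3) = 2.317×10^-4 m·K/W
  R'_mineral wool = ln(0.282/0.141)/(2πk) = 0.6931/(2π·0.0461) = 2.393 m·K/W
  R'_diatomaceous earth = ln(0.477/0.282)/(2πk) = 0.5256/(2π·0.100) = 0.8365 m·K/W
ΣR = 0.01864 + 2.317×10^-4 + 2.393 + 0.8365 = 3.248 m·K/W
Q' = ΔT/ΣR = (537 K − 294.4 K)/3.248 = 74.7 W/m

Q' = 74.7 W/m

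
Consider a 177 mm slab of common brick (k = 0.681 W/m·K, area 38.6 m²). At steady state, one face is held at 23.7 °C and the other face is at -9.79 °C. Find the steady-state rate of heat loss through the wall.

Q = 4970 W

Q = kA·ΔT/L = 0.681 × 38.6 × |23.7 °C − -9.79 °C| / 0.177 = 4970 W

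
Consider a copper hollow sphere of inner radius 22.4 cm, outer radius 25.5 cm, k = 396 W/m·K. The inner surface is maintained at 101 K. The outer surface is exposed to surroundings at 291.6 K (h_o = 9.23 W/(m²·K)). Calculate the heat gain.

Series thermal resistances, inner to outer:
  R_copper = (1/0.224 − 1/0.255)/(4πk) = 0.5427/(4π·396) = 1.091×10^-4 K/W
  R_conv,out = 1/(4πr²h) = 1/(4π·0.255²·9.23) = 0.1326 K/W
ΣR = 1.091×10^-4 + 0.1326 = 0.1327 K/W
Q = ΔT/ΣR = (101 K − 291.6 K)/0.1327 = -1440 W
(Negative Q ⇒ heat flows inward; heat gain = 1440 W.)

Q = 1440 W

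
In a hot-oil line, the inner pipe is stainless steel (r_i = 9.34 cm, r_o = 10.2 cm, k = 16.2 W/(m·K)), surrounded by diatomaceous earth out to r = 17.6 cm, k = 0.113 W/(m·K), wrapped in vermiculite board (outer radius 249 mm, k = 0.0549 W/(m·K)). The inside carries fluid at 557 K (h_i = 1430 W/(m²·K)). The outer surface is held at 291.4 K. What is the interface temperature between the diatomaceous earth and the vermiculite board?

Treat each layer as a resistance in series:
  R'_conv,in = 1/(2πr h) = 1/(2π·0.0934·1430) = 0.001192 m·K/W
  R'_stainless steel = ln(0.102/0.0934)/(2πk) = 0.08808/(2π·16.2) = 8.653×10^-4 m·K/W
  R'_diatomaceous earth = ln(0.176/0.102)/(2πk) = 0.5455/(2π·0.113) = 0.7683 m·K/W
  R'_vermiculite board = ln(0.249/0.176)/(2πk) = 0.3470/(2π·0.0549) = 1.006 m·K/W
ΣR = 0.001192 + 8.653×10^-4 + 0.7683 + 1.006 = 1.776 m·K/W
Q' = ΔT/ΣR = (557 K − 291.4 K)/1.776 = 149.5 W/m
From the inner boundary to the diatomaceous earth/vermiculite board interface, ΣR_partial = 0.7704 m·K/W.
T_interface = T_in − Q'·ΣR_partial = 557 K − (149.5)(0.7704) = 442 K

T = 442 K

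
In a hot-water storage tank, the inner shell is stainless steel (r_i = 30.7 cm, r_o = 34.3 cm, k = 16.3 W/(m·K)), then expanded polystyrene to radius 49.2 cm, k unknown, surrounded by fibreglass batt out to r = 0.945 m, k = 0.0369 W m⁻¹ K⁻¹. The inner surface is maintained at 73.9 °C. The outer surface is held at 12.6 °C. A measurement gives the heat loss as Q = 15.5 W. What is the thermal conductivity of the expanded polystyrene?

ΣR = ΔT/Q = |73.9 − 12.6|/15.5 = 3.955 K/W
Known resistances:
  R_stainless steel = (1/0.307 − 1/0.343)/(4πk) = 0.3419/(4π·16.3) = 0.001669 K/W
  R_fibreglass batt = (1/0.492 − 1/0.945)/(4πk) = 0.9743/(4π·0.0369) = 2.101 K/W
R_expanded polystyrene = ΣR − ΣR_known = 3.955 − 2.103 = 1.852 K/W
(1/r₁−1/r₂)/(4πk) = 1.852 ⇒ k = 0.8829/(4π·1.852) = 0.0379 W/m·K

k = 0.0379 W/m·K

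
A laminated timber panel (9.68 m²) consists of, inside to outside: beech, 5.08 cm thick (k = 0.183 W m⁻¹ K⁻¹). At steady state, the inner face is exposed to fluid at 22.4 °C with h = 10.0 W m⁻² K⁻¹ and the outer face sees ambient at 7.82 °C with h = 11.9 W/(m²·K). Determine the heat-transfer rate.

Q = 306 W

Treat each layer as a resistance in series:
  R_conv,in = 1/(hA) = 1/(10.0·9.68) = 0.01033 K/W
  R_beech = L/(kA) = 0.0508/(0.183·9.68) = 0.02868 K/W
  R_conv,out = 1/(hA) = 1/(11.9·9.68) = 0.008681 K/W
ΣR = 0.01033 + 0.02868 + 0.008681 = 0.04769 K/W
Q = ΔT/ΣR = (22.4 °C − 7.82 °C)/0.04769 = 306 W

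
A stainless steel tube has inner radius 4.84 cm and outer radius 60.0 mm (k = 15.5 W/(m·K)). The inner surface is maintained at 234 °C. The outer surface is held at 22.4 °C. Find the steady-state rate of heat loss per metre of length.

Q' = 95.9 kW/m

Q' = 2πk·ΔT/ln(r₂/r₁) = 2π × 15.5 × 211.6 / ln(0.0600/0.0484) = 95900 W/m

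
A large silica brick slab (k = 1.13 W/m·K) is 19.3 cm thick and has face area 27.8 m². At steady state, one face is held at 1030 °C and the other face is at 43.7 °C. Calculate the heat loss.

Q = 1.61×10^5 W

Q = kA·ΔT/L = 1.13 × 27.8 × |1030 °C − 43.7 °C| / 0.193 = 1.61×10^5 W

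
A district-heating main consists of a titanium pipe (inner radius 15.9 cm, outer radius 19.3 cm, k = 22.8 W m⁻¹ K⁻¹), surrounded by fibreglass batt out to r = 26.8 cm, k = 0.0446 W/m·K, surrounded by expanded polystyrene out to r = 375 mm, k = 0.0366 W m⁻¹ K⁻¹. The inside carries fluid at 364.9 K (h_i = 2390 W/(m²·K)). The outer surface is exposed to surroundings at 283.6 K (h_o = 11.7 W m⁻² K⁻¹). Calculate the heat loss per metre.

Resistance network (inner→outer):
  R'_conv,in = 1/(2πr h) = 1/(2π·0.159·2390) = 4.188×10^-4 m·K/W
  R'_titanium = ln(0.193/0.159)/(2πk) = 0.1938/(2π·22.8) = 0.001353 m·K/W
  R'_fibreglass batt = ln(0.268/0.193)/(2πk) = 0.3283/(2π·0.0446) = 1.172 m·K/W
  R'_expanded polystyrene = ln(0.375/0.268)/(2πk) = 0.3359/(2π·0.0366) = 1.461 m·K/W
  R'_conv,out = 1/(2πr h) = 1/(2π·0.375·11.7) = 0.03627 m·K/W
ΣR = 4.188×10^-4 + 0.001353 + 1.172 + 1.461 + 0.03627 = 2.671 m·K/W
Q' = ΔT/ΣR = (364.9 K − 283.6 K)/2.671 = 30.4 W/m

Q' = 30.4 W/m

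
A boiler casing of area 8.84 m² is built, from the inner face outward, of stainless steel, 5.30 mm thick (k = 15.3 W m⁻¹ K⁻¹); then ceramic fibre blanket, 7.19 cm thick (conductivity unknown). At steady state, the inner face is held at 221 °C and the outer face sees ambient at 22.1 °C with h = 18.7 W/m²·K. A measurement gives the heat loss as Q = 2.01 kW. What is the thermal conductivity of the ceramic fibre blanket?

k = 0.0876 W/m·K

ΣR = ΔT/Q = |221 − 22.1|/2010 = 0.09896 K/W
Known resistances:
  R_stainless steel = L/(kA) = 0.00530/(15.3·8.84) = 3.919×10^-5 K/W
  R_conv,out = 1/(hA) = 1/(18.7·8.84) = 0.006049 K/W
R_ceramic fibre blanket = ΣR − ΣR_known = 0.09896 − 0.006088 = 0.09287 K/W
L/(kA) = 0.09287 ⇒ k = 0.0719/(0.09287·8.84) = 0.0876 W/m·K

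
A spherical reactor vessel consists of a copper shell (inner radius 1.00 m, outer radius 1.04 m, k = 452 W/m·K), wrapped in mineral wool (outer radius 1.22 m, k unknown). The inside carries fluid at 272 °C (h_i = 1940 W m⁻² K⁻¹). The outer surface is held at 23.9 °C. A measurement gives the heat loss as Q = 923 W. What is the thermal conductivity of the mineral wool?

k = 0.0420 W/m·K

ΣR = ΔT/Q = |272 − 23.9|/923 = 0.2688 K/W
Known resistances:
  R_conv,in = 1/(4πr²h) = 1/(4π·1.00²·1940) = 4.102×10^-5 K/W
  R_copper = (1/1.00 − 1/1.04)/(4πk) = 0.03846/(4π·452) = 6.771×10^-6 K/W
R_mineral wool = ΣR − ΣR_known = 0.2688 − 4.779×10^-5 = 0.2688 K/W
(1/r₁−1/r₂)/(4πk) = 0.2688 ⇒ k = 0.1419/(4π·0.2688) = 0.0420 W/m·K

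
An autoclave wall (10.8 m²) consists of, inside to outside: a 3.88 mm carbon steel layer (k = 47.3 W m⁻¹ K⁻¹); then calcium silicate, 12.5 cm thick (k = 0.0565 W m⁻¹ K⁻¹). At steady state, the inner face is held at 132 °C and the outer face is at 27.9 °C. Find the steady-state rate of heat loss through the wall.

Q = 508 W

Series thermal resistances, inner to outer:
  R_carbon steel = L/(kA) = 0.00388/(47.3·10.8) = 7.595×10^-6 K/W
  R_calcium silicate = L/(kA) = 0.125/(0.0565·10.8) = 0.2049 K/W
ΣR = 7.595×10^-6 + 0.2049 = 0.2049 K/W
Q = ΔT/ΣR = (132 °C − 27.9 °C)/0.2049 = 508 W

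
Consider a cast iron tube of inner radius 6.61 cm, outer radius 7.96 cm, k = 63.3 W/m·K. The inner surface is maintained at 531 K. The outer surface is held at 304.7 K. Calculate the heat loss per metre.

Q' = 2πk·ΔT/ln(r₂/r₁) = 2π × 63.3 × 226.3 / ln(0.0796/0.0661) = 4.84×10^5 W/m

Q' = 4.84×10^5 W/m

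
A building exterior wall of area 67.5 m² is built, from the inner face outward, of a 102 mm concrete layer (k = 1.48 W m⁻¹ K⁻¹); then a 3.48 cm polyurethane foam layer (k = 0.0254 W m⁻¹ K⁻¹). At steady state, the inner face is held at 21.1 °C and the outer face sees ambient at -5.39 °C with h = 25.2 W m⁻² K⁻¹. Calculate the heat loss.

Q = 1210 W

Series thermal resistances, inner to outer:
  R_concrete = L/(kA) = 0.102/(1.48·67.5) = 0.001021 K/W
  R_polyurethane foam = L/(kA) = 0.0348/(0.0254·67.5) = 0.02030 K/W
  R_conv,out = 1/(hA) = 1/(25.2·67.5) = 5.879×10^-4 K/W
ΣR = 0.001021 + 0.02030 + 5.879×10^-4 = 0.02191 K/W
Q = ΔT/ΣR = (21.1 °C − -5.39 °C)/0.02191 = 1210 W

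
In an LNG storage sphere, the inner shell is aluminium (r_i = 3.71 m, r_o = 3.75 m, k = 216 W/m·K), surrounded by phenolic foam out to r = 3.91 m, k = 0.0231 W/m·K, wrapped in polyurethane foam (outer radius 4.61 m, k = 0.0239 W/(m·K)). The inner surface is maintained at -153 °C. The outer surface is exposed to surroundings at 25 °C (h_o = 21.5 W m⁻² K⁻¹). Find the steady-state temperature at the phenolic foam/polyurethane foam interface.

Treat each layer as a resistance in series:
  R_aluminium = (1/3.71 − 1/3.75)/(4πk) = 0.002875/(4π·216) = 1.059×10^-6 K/W
  R_phenolic foam = (1/3.75 − 1/3.91)/(4πk) = 0.01091/(4π·0.0231) = 0.03759 K/W
  R_polyurethane foam = (1/3.91 − 1/4.61)/(4πk) = 0.03883/(4π·0.0239) = 0.1293 K/W
  R_conv,out = 1/(4πr²h) = 1/(4π·4.61²·21.5) = 1.742×10^-4 K/W
ΣR = 1.059×10^-6 + 0.03759 + 0.1293 + 1.742×10^-4 = 0.1671 K/W
Q = ΔT/ΣR = (-153 °C − 25 °C)/0.1671 = -1065 W
From the inner boundary to the phenolic foam/polyurethane foam interface, ΣR_partial = 0.03759 K/W.
T_interface = T_in − Q·ΣR_partial = -153 °C − (-1065)(0.03759) = -113 °C

T = -113 °C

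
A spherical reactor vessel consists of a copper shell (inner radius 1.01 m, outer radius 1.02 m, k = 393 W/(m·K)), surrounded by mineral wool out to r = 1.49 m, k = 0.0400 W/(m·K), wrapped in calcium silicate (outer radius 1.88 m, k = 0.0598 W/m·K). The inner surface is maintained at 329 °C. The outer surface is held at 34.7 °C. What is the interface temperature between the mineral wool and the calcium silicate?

T = 103 °C

Series thermal resistances, inner to outer:
  R_copper = (1/1.01 − 1/1.02)/(4πk) = 0.009707/(4π·393) = 1.966×10^-6 K/W
  R_mineral wool = (1/1.02 − 1/1.49)/(4πk) = 0.3093/(4π·0.0400) = 0.6152 K/W
  R_calcium silicate = (1/1.49 − 1/1.88)/(4πk) = 0.1392/(4π·0.0598) = 0.1853 K/W
ΣR = 1.966×10^-6 + 0.6152 + 0.1853 = 0.8005 K/W
Q = ΔT/ΣR = (329 °C − 34.7 °C)/0.8005 = 367.6 W
From the inner boundary to the mineral wool/calcium silicate interface, ΣR_partial = 0.6152 K/W.
T_interface = T_in − Q·ΣR_partial = 329 °C − (367.6)(0.6152) = 103 °C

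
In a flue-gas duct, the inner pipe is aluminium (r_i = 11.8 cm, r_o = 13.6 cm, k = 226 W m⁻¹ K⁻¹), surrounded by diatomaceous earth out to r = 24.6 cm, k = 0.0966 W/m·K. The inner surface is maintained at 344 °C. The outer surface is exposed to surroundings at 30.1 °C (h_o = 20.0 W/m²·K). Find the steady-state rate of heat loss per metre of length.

Q' = 311 W/m

Resistance network (inner→outer):
  R'_aluminium = ln(0.136/0.118)/(2πk) = 0.1420/(2π·226) = 9.998×10^-5 m·K/W
  R'_diatomaceous earth = ln(0.246/0.136)/(2πk) = 0.5927/(2π·0.0966) = 0.9765 m·K/W
  R'_conv,out = 1/(2πr h) = 1/(2π·0.246·20.0) = 0.03235 m·K/W
ΣR = 9.998×10^-5 + 0.9765 + 0.03235 = 1.009 m·K/W
Q' = ΔT/ΣR = (344 °C − 30.1 °C)/1.009 = 311 W/m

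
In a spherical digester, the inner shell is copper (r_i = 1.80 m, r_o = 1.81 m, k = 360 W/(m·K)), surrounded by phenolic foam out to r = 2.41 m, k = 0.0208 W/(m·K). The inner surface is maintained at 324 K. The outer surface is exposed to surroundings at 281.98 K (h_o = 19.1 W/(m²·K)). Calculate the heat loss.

Treat each layer as a resistance in series:
  R_copper = (1/1.80 − 1/1.81)/(4πk) = 0.003069/(4π·360) = 6.785×10^-7 K/W
  R_phenolic foam = (1/1.81 − 1/2.41)/(4πk) = 0.1375/(4π·0.0208) = 0.5262 K/W
  R_conv,out = 1/(4πr²h) = 1/(4π·2.41²·19.1) = 7.173×10^-4 K/W
ΣR = 6.785×10^-7 + 0.5262 + 7.173×10^-4 = 0.5269 K/W
Q = ΔT/ΣR = (324 K − 281.98 K)/0.5269 = 79.7 W

Q = 79.7 W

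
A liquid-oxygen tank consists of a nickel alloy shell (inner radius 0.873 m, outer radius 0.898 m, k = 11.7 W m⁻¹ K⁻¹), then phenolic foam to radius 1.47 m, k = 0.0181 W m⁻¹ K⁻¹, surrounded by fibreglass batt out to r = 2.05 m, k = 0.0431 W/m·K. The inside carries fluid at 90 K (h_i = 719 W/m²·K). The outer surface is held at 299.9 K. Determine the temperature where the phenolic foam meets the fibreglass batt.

Resistance network (inner→outer):
  R_conv,in = 1/(4πr²h) = 1/(4π·0.873²·719) = 1.452×10^-4 K/W
  R_nickel alloy = (1/0.873 − 1/0.898)/(4πk) = 0.03189/(4π·11.7) = 2.169×10^-4 K/W
  R_phenolic foam = (1/0.898 − 1/1.47)/(4πk) = 0.4333/(4π·0.0181) = 1.905 K/W
  R_fibreglass batt = (1/1.47 − 1/2.05)/(4πk) = 0.1925/(4π·0.0431) = 0.3554 K/W
ΣR = 1.452×10^-4 + 2.169×10^-4 + 1.905 + 0.3554 = 2.261 K/W
Q = ΔT/ΣR = (90 K − 299.9 K)/2.261 = -92.84 W
From the inner boundary to the phenolic foam/fibreglass batt interface, ΣR_partial = 1.905 K/W.
T_interface = T_in − Q·ΣR_partial = 90 K − (-92.84)(1.905) = 266.9 K

T = 266.9 K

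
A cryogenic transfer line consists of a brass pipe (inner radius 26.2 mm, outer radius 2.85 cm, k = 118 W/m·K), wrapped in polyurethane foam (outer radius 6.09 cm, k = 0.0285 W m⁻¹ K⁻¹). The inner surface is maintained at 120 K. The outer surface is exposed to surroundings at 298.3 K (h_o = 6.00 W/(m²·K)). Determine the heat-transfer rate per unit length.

Q' = 38.1 W/m

Treat each layer as a resistance in series:
  R'_brass = ln(0.0285/0.0262)/(2πk) = 0.08414/(2π·118) = 1.135×10^-4 m·K/W
  R'_polyurethane foam = ln(0.0609/0.0285)/(2πk) = 0.7593/(2π·0.0285) = 4.240 m·K/W
  R'_conv,out = 1/(2πr h) = 1/(2π·0.0609·6.00) = 0.4356 m·K/W
ΣR = 1.135×10^-4 + 4.240 + 0.4356 = 4.676 m·K/W
Q' = ΔT/ΣR = (120 K − 298.3 K)/4.676 = -38.1 W/m
(Negative Q' ⇒ heat flows inward; heat gain = 38.1 W/m.)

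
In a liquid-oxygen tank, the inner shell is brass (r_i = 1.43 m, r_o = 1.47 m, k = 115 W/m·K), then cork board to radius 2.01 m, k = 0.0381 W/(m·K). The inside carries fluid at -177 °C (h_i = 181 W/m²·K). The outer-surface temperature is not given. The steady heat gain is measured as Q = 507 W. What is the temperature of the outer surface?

Sum the resistances:
  R_conv,in = 1/(4πr²h) = 1/(4π·1.43²·181) = 2.150×10^-4 K/W
  R_brass = (1/1.43 − 1/1.47)/(4πk) = 0.01903/(4π·115) = 1.317×10^-5 K/W
  R_cork board = (1/1.47 − 1/2.01)/(4πk) = 0.1828/(4π·0.0381) = 0.3817 K/W
ΣR = 0.3819 K/W
ΔT = Q·ΣR = 507 × 0.3819 = 193.6 K
Heat flows inward, so T_out = T_in + ΔT = -177 + 193.6 = 16.6 °C

T_out = 16.6 °C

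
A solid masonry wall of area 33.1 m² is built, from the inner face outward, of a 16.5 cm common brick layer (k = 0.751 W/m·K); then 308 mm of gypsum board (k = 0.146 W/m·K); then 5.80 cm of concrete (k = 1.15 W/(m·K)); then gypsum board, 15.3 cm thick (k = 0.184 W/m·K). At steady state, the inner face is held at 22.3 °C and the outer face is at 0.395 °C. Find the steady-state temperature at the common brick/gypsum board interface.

T = 20.8 °C

Resistance network (inner→outer):
  R_common brick = L/(kA) = 0.165/(0.751·33.1) = 0.006638 K/W
  R_gypsum board = L/(kA) = 0.308/(0.146·33.1) = 0.06373 K/W
  R_concrete = L/(kA) = 0.0580/(1.15·33.1) = 0.001524 K/W
  R_gypsum board = L/(kA) = 0.153/(0.184·33.1) = 0.02512 K/W
ΣR = 0.006638 + 0.06373 + 0.001524 + 0.02512 = 0.09701 K/W
Q = ΔT/ΣR = (22.3 °C − 0.395 °C)/0.09701 = 225.8 W
From the inner boundary to the common brick/gypsum board interface, ΣR_partial = 0.006638 K/W.
T_interface = T_in − Q·ΣR_partial = 22.3 °C − (225.8)(0.006638) = 20.8 °C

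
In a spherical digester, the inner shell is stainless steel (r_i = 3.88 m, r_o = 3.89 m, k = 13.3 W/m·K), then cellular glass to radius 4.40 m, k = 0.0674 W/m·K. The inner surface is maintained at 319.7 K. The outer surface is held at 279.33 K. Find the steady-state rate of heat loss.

Q = 1150 W

Series thermal resistances, inner to outer:
  R_stainless steel = (1/3.88 − 1/3.89)/(4πk) = 6.626×10^-4/(4π·13.3) = 3.964×10^-6 K/W
  R_cellular glass = (1/3.89 − 1/4.40)/(4πk) = 0.02980/(4π·0.0674) = 0.03518 K/W
ΣR = 3.964×10^-6 + 0.03518 = 0.03518 K/W
Q = ΔT/ΣR = (319.7 K − 279.33 K)/0.03518 = 1150 W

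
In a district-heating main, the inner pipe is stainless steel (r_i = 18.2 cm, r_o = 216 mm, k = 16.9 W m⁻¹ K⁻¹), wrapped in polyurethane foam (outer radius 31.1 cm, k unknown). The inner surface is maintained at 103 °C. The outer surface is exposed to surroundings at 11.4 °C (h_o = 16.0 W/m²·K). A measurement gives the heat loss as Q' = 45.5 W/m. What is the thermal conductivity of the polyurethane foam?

k = 0.0293 W/m·K

ΣR = ΔT/Q' = |103 − 11.4|/45.5 = 2.013 m·K/W
Known resistances:
  R'_stainless steel = ln(0.216/0.182)/(2πk) = 0.1713/(2π·16.9) = 0.001613 m·K/W
  R'_conv,out = 1/(2πr h) = 1/(2π·0.311·16.0) = 0.03198 m·K/W
R_polyurethane foam = ΣR − ΣR_known = 2.013 − 0.03359 = 1.979 m·K/W
ln(r₂/r₁)/(2πk) = 1.979 ⇒ k = 0.3645/(2π·1.979) = 0.0293 W/m·K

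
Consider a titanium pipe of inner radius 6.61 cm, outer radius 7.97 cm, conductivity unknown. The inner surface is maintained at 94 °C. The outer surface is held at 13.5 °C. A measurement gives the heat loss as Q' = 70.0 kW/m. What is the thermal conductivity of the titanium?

k = 25.9 W/m·K

ΣR = ΔT/Q' = |94 − 13.5|/70000 = 0.001150 m·K/W
ln(r₂/r₁)/(2πk) = 0.001150 ⇒ k = 0.1871/(2π·0.001150) = 25.9 W/m·K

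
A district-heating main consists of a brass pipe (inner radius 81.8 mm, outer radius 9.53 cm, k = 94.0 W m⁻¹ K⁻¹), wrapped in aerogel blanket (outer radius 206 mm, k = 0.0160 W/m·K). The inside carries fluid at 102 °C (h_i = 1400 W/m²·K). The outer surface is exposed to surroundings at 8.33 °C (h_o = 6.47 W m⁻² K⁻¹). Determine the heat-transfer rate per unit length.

Q' = 12.0 W/m

Resistance network (inner→outer):
  R'_conv,in = 1/(2πr h) = 1/(2π·0.0818·1400) = 0.001390 m·K/W
  R'_brass = ln(0.0953/0.0818)/(2πk) = 0.1528/(2π·94.0) = 2.586×10^-4 m·K/W
  R'_aerogel blanket = ln(0.206/0.0953)/(2πk) = 0.7708/(2π·0.0160) = 7.668 m·K/W
  R'_conv,out = 1/(2πr h) = 1/(2π·0.206·6.47) = 0.1194 m·K/W
ΣR = 0.001390 + 2.586×10^-4 + 7.668 + 0.1194 = 7.789 m·K/W
Q' = ΔT/ΣR = (102 °C − 8.33 °C)/7.789 = 12.0 W/m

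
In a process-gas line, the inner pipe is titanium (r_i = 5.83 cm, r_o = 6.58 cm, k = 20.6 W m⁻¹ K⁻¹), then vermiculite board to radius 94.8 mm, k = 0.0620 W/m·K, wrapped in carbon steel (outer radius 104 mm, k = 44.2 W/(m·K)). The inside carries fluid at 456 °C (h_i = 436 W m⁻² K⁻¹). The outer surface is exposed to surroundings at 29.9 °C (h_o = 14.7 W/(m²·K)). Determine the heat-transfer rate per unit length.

Q' = 406 W/m

Series thermal resistances, inner to outer:
  R'_conv,in = 1/(2πr h) = 1/(2π·0.0583·436) = 0.006261 m·K/W
  R'_titanium = ln(0.0658/0.0583)/(2πk) = 0.1210/(2π·20.6) = 9.350×10^-4 m·K/W
  R'_vermiculite board = ln(0.0948/0.0658)/(2πk) = 0.3651/(2π·0.0620) = 0.9373 m·K/W
  R'_carbon steel = ln(0.104/0.0948)/(2πk) = 0.09262/(2π·44.2) = 3.335×10^-4 m·K/W
  R'_conv,out = 1/(2πr h) = 1/(2π·0.104·14.7) = 0.1041 m·K/W
ΣR = 0.006261 + 9.350×10^-4 + 0.9373 + 3.335×10^-4 + 0.1041 = 1.049 m·K/W
Q' = ΔT/ΣR = (456 °C − 29.9 °C)/1.049 = 406 W/m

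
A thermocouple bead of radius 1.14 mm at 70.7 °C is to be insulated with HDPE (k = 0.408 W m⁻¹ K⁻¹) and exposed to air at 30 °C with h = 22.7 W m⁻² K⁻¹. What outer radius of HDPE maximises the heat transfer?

For a sphere, r_cr = 2k_ins/h = 2·0.408/22.7 = 0.0359 m = 3.59 cm

r_cr = 3.59 cm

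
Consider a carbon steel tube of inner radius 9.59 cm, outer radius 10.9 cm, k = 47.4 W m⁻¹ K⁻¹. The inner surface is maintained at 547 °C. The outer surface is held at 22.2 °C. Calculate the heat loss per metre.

Q' = 1220 kW/m

Q' = 2πk·ΔT/ln(r₂/r₁) = 2π × 47.4 × 524.8 / ln(0.109/0.0959) = 1.22×10^6 W/m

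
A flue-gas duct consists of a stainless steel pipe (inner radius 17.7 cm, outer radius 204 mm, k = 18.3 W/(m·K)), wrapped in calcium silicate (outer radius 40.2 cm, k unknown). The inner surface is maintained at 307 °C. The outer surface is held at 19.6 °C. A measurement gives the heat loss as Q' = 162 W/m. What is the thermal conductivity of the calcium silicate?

ΣR = ΔT/Q' = |307 − 19.6|/162 = 1.774 m·K/W
Known resistances:
  R'_stainless steel = ln(0.204/0.177)/(2πk) = 0.1420/(2π·18.3) = 0.001235 m·K/W
R_calcium silicate = ΣR − ΣR_known = 1.774 − 0.001235 = 1.773 m·K/W
ln(r₂/r₁)/(2πk) = 1.773 ⇒ k = 0.6783/(2π·1.773) = 0.0609 W/m·K

k = 0.0609 W/m·K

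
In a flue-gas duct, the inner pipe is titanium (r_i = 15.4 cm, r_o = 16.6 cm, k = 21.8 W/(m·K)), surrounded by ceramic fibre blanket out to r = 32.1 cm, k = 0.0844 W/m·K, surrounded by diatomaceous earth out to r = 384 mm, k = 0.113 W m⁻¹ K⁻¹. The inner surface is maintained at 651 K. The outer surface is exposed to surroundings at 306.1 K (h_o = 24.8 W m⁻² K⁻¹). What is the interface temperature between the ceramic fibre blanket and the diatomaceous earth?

Resistance network (inner→outer):
  R'_titanium = ln(0.166/0.154)/(2πk) = 0.07504/(2π·21.8) = 5.478×10^-4 m·K/W
  R'_ceramic fibre blanket = ln(0.321/0.166)/(2πk) = 0.6595/(2π·0.0844) = 1.244 m·K/W
  R'_diatomaceous earth = ln(0.384/0.321)/(2πk) = 0.1792/(2π·0.113) = 0.2524 m·K/W
  R'_conv,out = 1/(2πr h) = 1/(2π·0.384·24.8) = 0.01671 m·K/W
ΣR = 5.478×10^-4 + 1.244 + 0.2524 + 0.01671 = 1.514 m·K/W
Q' = ΔT/ΣR = (651 K − 306.1 K)/1.514 = 227.8 W/m
From the inner boundary to the ceramic fibre blanket/diatomaceous earth interface, ΣR_partial = 1.245 m·K/W.
T_interface = T_in − Q'·ΣR_partial = 651 K − (227.8)(1.245) = 367.4 K

T = 367.4 K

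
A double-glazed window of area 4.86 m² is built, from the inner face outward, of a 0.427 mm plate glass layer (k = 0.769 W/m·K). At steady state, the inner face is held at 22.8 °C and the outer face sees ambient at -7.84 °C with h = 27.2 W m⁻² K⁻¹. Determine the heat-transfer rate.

Q = 3990 W

Series thermal resistances, inner to outer:
  R_plate glass = L/(kA) = 4.27×10^-4/(0.769·4.86) = 1.143×10^-4 K/W
  R_conv,out = 1/(hA) = 1/(27.2·4.86) = 0.007565 K/W
ΣR = 1.143×10^-4 + 0.007565 = 0.007679 K/W
Q = ΔT/ΣR = (22.8 °C − -7.84 °C)/0.007679 = 3990 W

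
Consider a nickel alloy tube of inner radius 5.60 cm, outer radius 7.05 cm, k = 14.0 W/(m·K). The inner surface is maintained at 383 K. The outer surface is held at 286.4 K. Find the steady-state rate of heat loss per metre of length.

Q' = 36.9 kW/m

Q' = 2πk·ΔT/ln(r₂/r₁) = 2π × 14.0 × 96.6 / ln(0.0705/0.0560) = 36900 W/m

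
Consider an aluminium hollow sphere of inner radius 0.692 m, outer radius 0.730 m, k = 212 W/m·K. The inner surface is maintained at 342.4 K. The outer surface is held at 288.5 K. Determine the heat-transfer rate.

Q = 1910 kW

Q = 4πk·ΔT/(1/r₁ − 1/r₂) = 4π × 212 × 53.9 / (1/0.692 − 1/0.730) = 1.91×10^6 W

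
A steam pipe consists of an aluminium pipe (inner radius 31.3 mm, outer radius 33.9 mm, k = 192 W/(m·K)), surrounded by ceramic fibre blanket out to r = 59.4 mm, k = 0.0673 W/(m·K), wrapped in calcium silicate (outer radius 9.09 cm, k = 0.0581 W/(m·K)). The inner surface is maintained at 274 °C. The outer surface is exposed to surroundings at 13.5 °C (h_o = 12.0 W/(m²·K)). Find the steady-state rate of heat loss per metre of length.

Q' = 98.8 W/m

Resistance network (inner→outer):
  R'_aluminium = ln(0.0339/0.0313)/(2πk) = 0.07980/(2π·192) = 6.615×10^-5 m·K/W
  R'_ceramic fibre blanket = ln(0.0594/0.0339)/(2πk) = 0.5609/(2π·0.0673) = 1.326 m·K/W
  R'_calcium silicate = ln(0.0909/0.0594)/(2πk) = 0.4255/(2π·0.0581) = 1.165 m·K/W
  R'_conv,out = 1/(2πr h) = 1/(2π·0.0909·12.0) = 0.1459 m·K/W
ΣR = 6.615×10^-5 + 1.326 + 1.165 + 0.1459 = 2.637 m·K/W
Q' = ΔT/ΣR = (274 °C − 13.5 °C)/2.637 = 98.8 W/m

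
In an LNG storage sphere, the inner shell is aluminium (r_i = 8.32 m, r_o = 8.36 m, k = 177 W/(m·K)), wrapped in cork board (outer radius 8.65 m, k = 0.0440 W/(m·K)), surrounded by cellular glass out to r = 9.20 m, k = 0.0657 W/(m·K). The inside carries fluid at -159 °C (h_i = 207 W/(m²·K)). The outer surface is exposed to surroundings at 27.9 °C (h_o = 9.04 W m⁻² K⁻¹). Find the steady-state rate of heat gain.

Resistance network (inner→outer):
  R_conv,in = 1/(4πr²h) = 1/(4π·8.32²·207) = 5.554×10^-6 K/W
  R_aluminium = (1/8.32 − 1/8.36)/(4πk) = 5.751×10^-4/(4π·177) = 2.586×10^-7 K/W
  R_cork board = (1/8.36 − 1/8.65)/(4πk) = 0.004010/(4π·0.0440) = 0.007253 K/W
  R_cellular glass = (1/8.65 − 1/9.20)/(4πk) = 0.006911/(4π·0.0657) = 0.008371 K/W
  R_conv,out = 1/(4πr²h) = 1/(4π·9.20²·9.04) = 1.040×10^-4 K/W
ΣR = 5.554×10^-6 + 2.586×10^-7 + 0.007253 + 0.008371 + 1.040×10^-4 = 0.01573 K/W
Q = ΔT/ΣR = (-159 °C − 27.9 °C)/0.01573 = -11900 W
(Negative Q ⇒ heat flows inward; heat gain = 11900 W.)

Q = 11900 W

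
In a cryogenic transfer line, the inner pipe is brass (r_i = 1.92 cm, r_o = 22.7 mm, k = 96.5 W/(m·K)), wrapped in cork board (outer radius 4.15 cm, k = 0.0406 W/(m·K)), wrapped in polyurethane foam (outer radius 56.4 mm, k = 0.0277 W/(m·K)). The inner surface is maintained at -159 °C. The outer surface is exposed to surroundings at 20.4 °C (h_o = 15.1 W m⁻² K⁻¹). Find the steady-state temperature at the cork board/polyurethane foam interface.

T = -60.7 °C

Resistance network (inner→outer):
  R'_brass = ln(0.0227/0.0192)/(2πk) = 0.1675/(2π·96.5) = 2.762×10^-4 m·K/W
  R'_cork board = ln(0.0415/0.0227)/(2πk) = 0.6033/(2π·0.0406) = 2.365 m·K/W
  R'_polyurethane foam = ln(0.0564/0.0415)/(2πk) = 0.3068/(2π·0.0277) = 1.763 m·K/W
  R'_conv,out = 1/(2πr h) = 1/(2π·0.0564·15.1) = 0.1869 m·K/W
ΣR = 2.762×10^-4 + 2.365 + 1.763 + 0.1869 = 4.315 m·K/W
Q' = ΔT/ΣR = (-159 °C − 20.4 °C)/4.315 = -41.58 W/m
From the inner boundary to the cork board/polyurethane foam interface, ΣR_partial = 2.365 m·K/W.
T_interface = T_in − Q'·ΣR_partial = -159 °C − (-41.58)(2.365) = -60.7 °C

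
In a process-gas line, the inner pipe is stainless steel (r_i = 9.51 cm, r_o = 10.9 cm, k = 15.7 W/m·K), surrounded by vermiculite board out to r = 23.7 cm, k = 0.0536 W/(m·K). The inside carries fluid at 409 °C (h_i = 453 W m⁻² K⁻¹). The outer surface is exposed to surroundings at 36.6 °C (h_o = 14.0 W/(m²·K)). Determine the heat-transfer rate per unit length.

Q' = 158 W/m

Treat each layer as a resistance in series:
  R'_conv,in = 1/(2πr h) = 1/(2π·0.0951·453) = 0.003694 m·K/W
  R'_stainless steel = ln(0.109/0.0951)/(2πk) = 0.1364/(2π·15.7) = 0.001383 m·K/W
  R'_vermiculite board = ln(0.237/0.109)/(2πk) = 0.7767/(2π·0.0536) = 2.306 m·K/W
  R'_conv,out = 1/(2πr h) = 1/(2π·0.237·14.0) = 0.04797 m·K/W
ΣR = 0.003694 + 0.001383 + 2.306 + 0.04797 = 2.359 m·K/W
Q' = ΔT/ΣR = (409 °C − 36.6 °C)/2.359 = 158 W/m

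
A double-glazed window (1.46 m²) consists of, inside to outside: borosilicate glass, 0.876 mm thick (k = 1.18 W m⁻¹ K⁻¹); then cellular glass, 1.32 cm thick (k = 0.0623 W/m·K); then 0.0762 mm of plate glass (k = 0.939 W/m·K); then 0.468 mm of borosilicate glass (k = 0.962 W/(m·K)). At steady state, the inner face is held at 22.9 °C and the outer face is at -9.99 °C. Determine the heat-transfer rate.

Series thermal resistances, inner to outer:
  R_borosilicate glass = L/(kA) = 8.76×10^-4/(1.18·1.46) = 5.085×10^-4 K/W
  R_cellular glass = L/(kA) = 0.0132/(0.0623·1.46) = 0.1451 K/W
  R_plate glass = L/(kA) = 7.62×10^-5/(0.939·1.46) = 5.558×10^-5 K/W
  R_borosilicate glass = L/(kA) = 4.68×10^-4/(0.962·1.46) = 3.332×10^-4 K/W
ΣR = 5.085×10^-4 + 0.1451 + 5.558×10^-5 + 3.332×10^-4 = 0.1460 K/W
Q = ΔT/ΣR = (22.9 °C − -9.99 °C)/0.1460 = 225 W

Q = 225 W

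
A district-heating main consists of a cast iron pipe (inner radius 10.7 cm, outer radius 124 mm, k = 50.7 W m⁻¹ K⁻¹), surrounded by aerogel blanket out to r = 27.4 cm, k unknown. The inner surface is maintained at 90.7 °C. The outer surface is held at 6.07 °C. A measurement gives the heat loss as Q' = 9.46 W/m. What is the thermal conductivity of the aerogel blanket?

k = 0.0141 W/m·K

ΣR = ΔT/Q' = |90.7 − 6.07|/9.46 = 8.946 m·K/W
Known resistances:
  R'_cast iron = ln(0.124/0.107)/(2πk) = 0.1475/(2π·50.7) = 4.629×10^-4 m·K/W
R_aerogel blanket = ΣR − ΣR_known = 8.946 − 4.629×10^-4 = 8.946 m·K/W
ln(r₂/r₁)/(2πk) = 8.946 ⇒ k = 0.7928/(2π·8.946) = 0.0141 W/m·K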